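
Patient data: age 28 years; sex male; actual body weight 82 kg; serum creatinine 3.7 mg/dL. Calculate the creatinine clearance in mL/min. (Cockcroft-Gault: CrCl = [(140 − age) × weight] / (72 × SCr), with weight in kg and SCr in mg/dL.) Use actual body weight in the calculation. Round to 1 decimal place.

34.5 mL/min

CrCl = (140 − 28) × 82 / (72 × 3.7) = 9184.0 / 266.40 ≈ 34.5 mL/min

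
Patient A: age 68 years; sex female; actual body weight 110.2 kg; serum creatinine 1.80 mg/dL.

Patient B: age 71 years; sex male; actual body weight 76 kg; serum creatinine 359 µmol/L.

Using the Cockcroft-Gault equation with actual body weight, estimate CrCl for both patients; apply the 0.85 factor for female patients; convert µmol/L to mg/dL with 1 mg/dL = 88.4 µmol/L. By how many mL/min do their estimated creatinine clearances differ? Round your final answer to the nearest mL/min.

34 mL/min

Patient A: CrCl = (140 − 68) × 110.2 / (72 × 1.8) × 0.85 = 7934.4 / 129.60 × 0.85 ≈ 52.0 mL/min
Patient B: SCr = 359 / 88.4 = 4.061 mg/dL
Patient B: CrCl = (140 − 71) × 76 / (72 × 4.061) = 5244.0 / 292.39 ≈ 17.9 mL/min
|52.0 − 17.9| = 34.1 mL/min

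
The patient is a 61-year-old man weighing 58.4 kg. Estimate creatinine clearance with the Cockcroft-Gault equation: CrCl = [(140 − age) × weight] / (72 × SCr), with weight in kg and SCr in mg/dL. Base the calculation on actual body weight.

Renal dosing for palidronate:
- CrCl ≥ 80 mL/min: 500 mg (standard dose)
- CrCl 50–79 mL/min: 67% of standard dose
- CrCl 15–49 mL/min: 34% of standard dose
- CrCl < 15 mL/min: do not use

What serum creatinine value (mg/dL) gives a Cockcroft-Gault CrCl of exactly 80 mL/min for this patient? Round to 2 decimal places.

0.80 mg/dL

Standard dose requires CrCl ≥ 80 mL/min.
Set (140 − 61) × 58.4 / (72 × SCr) = 80
SCr = (140 − 61) × 58.4 / (72 × 80) = 0.801 mg/dL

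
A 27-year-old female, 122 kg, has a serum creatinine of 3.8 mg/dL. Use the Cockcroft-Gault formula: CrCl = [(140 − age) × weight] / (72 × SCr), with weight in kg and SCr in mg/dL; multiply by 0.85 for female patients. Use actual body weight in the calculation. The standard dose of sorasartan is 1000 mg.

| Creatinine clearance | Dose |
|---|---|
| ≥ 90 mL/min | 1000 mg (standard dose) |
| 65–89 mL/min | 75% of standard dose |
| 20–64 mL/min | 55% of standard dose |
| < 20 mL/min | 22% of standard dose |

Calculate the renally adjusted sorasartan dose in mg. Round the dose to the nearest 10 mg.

550 mg

CrCl = (140 − 27) × 122 / (72 × 3.8) × 0.85 = 13786.0 / 273.60 × 0.85 ≈ 42.8 mL/min
CrCl ≈ 43 mL/min → bracket 20–64 mL/min.
55% of 1000 mg = 550 mg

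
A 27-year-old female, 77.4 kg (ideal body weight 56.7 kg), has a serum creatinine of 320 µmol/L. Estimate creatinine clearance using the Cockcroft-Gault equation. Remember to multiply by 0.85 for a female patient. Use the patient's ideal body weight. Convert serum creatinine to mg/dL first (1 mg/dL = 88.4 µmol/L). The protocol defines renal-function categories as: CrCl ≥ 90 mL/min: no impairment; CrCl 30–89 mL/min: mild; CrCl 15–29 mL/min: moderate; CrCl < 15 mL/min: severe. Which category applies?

moderate

SCr = 320 / 88.4 = 3.62 mg/dL
CrCl = (140 − 27) × 56.7 / (72 × 3.62) × 0.85 = 6407.1 / 260.64 × 0.85 ≈ 20.9 mL/min
21 mL/min falls in the 'moderate' range.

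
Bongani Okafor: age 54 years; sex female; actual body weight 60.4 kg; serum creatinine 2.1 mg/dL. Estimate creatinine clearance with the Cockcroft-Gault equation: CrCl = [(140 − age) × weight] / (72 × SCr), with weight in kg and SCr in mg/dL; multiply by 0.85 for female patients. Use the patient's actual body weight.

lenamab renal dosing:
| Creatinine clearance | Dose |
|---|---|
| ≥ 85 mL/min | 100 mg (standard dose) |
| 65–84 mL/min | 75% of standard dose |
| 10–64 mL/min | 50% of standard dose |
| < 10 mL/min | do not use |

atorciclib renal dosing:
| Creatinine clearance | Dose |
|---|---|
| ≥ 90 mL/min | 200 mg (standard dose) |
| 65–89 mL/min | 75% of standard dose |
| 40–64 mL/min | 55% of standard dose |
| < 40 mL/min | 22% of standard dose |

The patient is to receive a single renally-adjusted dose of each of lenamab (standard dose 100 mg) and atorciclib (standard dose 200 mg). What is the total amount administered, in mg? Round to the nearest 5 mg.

95 mg

CrCl = (140 − 54) × 60.4 / (72 × 2.1) × 0.85 = 5194.4 / 151.20 × 0.85 ≈ 29.2 mL/min
CrCl ≈ 29 mL/min.
lenamab: 10–64 mL/min → 50% of 100 mg = 50 mg.
atorciclib: < 40 mL/min → 22% of 200 mg = 44 mg.
Total = 50 + 44 = 94 mg.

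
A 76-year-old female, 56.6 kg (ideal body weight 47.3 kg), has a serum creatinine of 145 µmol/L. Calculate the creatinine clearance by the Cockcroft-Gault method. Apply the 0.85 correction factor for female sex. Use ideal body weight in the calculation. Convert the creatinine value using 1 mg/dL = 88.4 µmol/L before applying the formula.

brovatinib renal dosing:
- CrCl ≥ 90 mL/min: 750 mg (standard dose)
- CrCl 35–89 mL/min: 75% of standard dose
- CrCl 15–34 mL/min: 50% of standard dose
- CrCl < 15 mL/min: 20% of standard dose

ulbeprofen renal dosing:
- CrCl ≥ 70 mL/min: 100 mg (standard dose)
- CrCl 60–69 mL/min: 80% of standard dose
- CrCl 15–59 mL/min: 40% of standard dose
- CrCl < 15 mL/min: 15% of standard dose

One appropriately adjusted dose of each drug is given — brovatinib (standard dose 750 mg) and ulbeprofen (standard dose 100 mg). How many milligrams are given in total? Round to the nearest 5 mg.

415 mg

SCr = 145 / 88.4 = 1.64 mg/dL
CrCl = (140 − 76) × 47.3 / (72 × 1.64) × 0.85 = 3027.2 / 118.08 × 0.85 ≈ 21.8 mL/min
CrCl ≈ 22 mL/min.
brovatinib: 15–34 mL/min → 50% of 750 mg = 375 mg.
ulbeprofen: 15–59 mL/min → 40% of 100 mg = 40 mg.
Total = 375 + 40 = 415 mg.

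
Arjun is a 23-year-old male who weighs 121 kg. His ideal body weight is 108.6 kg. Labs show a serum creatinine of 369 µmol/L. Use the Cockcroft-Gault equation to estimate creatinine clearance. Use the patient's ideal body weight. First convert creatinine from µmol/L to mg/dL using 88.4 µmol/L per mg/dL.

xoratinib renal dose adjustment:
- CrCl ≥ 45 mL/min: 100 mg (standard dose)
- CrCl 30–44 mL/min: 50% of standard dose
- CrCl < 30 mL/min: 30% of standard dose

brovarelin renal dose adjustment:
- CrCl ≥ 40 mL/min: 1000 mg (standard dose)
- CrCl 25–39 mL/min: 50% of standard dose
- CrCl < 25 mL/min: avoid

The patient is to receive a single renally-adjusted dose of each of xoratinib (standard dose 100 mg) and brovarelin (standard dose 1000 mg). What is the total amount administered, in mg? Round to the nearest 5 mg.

SCr = 369 / 88.4 = 4.174 mg/dL
CrCl = (140 − 23) × 108.6 / (72 × 4.174) = 12706.2 / 300.53 ≈ 42.3 mL/min
CrCl ≈ 42 mL/min.
xoratinib: 30–44 mL/min → 50% of 100 mg = 50 mg.
brovarelin: ≥ 40 mL/min → 100% of 1000 mg = 1000 mg.
Total = 50 + 1000 = 1050 mg.

1050 mg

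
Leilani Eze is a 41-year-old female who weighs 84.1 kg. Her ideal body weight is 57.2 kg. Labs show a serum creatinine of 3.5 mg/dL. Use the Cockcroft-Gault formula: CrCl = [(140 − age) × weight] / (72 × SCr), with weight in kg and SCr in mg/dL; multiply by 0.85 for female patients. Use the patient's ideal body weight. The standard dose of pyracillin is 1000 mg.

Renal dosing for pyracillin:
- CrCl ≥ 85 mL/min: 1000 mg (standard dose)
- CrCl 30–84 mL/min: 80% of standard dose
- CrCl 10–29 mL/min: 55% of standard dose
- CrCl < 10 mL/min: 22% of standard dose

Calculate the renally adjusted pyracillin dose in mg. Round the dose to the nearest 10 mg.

CrCl = (140 − 41) × 57.2 / (72 × 3.5) × 0.85 = 5662.8 / 252.00 × 0.85 ≈ 19.1 mL/min
CrCl ≈ 19 mL/min → bracket 10–29 mL/min.
55% of 1000 mg = 550 mg

550 mg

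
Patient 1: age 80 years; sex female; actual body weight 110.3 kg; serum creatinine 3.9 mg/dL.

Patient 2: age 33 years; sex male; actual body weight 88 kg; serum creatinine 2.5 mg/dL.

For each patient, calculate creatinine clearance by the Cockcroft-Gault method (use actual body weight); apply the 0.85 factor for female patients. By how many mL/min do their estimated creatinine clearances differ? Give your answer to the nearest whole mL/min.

Patient 1: CrCl = (140 − 80) × 110.3 / (72 × 3.9) × 0.85 = 6618.0 / 280.80 × 0.85 ≈ 20.0 mL/min
Patient 2: CrCl = (140 − 33) × 88 / (72 × 2.5) = 9416.0 / 180.00 ≈ 52.3 mL/min
|20.0 − 52.3| = 32.3 mL/min

32 mL/min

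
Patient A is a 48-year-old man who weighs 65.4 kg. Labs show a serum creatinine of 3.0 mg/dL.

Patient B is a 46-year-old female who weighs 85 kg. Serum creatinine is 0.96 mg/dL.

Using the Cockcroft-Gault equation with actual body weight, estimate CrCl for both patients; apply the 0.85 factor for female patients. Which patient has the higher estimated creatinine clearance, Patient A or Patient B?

Patient B

Patient A: CrCl = (140 − 48) × 65.4 / (72 × 3) = 6016.8 / 216.00 ≈ 27.9 mL/min
Patient B: CrCl = (140 − 46) × 85 / (72 × 0.96) × 0.85 = 7990.0 / 69.12 × 0.85 ≈ 98.3 mL/min
27.9 vs 98.3 mL/min → Patient B is higher.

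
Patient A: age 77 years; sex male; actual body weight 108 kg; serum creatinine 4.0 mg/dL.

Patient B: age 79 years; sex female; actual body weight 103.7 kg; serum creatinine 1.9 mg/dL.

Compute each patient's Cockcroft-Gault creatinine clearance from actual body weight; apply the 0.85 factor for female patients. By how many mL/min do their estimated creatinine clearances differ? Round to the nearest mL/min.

16 mL/min

Patient A: CrCl = (140 − 77) × 108 / (72 × 4) = 6804.0 / 288.00 ≈ 23.6 mL/min
Patient B: CrCl = (140 − 79) × 103.7 / (72 × 1.9) × 0.85 = 6325.7 / 136.80 × 0.85 ≈ 39.3 mL/min
|23.6 − 39.3| = 15.7 mL/min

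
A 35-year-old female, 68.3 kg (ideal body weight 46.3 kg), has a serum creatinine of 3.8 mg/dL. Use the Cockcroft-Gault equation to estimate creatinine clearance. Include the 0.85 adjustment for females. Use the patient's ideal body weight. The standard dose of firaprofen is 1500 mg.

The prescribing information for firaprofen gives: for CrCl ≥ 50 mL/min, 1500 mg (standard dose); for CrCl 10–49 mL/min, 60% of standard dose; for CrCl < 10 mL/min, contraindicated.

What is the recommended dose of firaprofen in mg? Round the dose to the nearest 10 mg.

CrCl = (140 − 35) × 46.3 / (72 × 3.8) × 0.85 = 4861.5 / 273.60 × 0.85 ≈ 15.1 mL/min
CrCl ≈ 15 mL/min → bracket 10–49 mL/min.
60% of 1500 mg = 900 mg

900 mg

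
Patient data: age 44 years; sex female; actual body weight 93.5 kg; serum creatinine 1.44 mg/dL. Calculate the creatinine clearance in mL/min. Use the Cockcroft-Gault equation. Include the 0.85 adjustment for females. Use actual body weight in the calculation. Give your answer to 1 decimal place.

73.6 mL/min

CrCl = (140 − 44) × 93.5 / (72 × 1.44) × 0.85 = 8976.0 / 103.68 × 0.85 ≈ 73.6 mL/min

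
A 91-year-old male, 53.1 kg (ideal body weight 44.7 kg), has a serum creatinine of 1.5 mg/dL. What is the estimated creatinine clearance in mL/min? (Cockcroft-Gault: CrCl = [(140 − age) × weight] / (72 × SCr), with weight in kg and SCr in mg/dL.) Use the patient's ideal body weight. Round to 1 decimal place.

CrCl = (140 − 91) × 44.7 / (72 × 1.5) = 2190.3 / 108.00 ≈ 20.3 mL/min

20.3 mL/min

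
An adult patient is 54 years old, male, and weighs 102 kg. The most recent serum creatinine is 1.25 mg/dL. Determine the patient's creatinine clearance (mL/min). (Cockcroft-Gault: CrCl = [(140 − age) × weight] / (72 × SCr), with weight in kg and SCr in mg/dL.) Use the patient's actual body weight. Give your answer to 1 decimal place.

97.5 mL/min

CrCl = (140 − 54) × 102 / (72 × 1.25) = 8772.0 / 90.00 ≈ 97.5 mL/min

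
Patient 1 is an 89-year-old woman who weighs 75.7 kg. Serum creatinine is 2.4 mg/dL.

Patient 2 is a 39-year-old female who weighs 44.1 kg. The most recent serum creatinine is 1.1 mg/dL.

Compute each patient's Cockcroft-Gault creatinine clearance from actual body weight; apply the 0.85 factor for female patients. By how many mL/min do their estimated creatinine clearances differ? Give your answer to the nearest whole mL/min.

Patient 1: CrCl = (140 − 89) × 75.7 / (72 × 2.4) × 0.85 = 3860.7 / 172.80 × 0.85 ≈ 19.0 mL/min
Patient 2: CrCl = (140 − 39) × 44.1 / (72 × 1.1) × 0.85 = 4454.1 / 79.20 × 0.85 ≈ 47.8 mL/min
|19.0 − 47.8| = 28.8 mL/min

29 mL/min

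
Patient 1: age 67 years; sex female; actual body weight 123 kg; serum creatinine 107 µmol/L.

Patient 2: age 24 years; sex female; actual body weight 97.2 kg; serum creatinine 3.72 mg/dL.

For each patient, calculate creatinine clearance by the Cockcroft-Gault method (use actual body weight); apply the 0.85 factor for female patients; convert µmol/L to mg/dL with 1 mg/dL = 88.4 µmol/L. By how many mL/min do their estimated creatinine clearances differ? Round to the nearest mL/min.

Patient 1: SCr = 107 / 88.4 = 1.21 mg/dL
Patient 1: CrCl = (140 − 67) × 123 / (72 × 1.21) × 0.85 = 8979.0 / 87.12 × 0.85 ≈ 87.6 mL/min
Patient 2: CrCl = (140 − 24) × 97.2 / (72 × 3.72) × 0.85 = 11275.2 / 267.84 × 0.85 ≈ 35.8 mL/min
|87.6 − 35.8| = 51.8 mL/min

52 mL/min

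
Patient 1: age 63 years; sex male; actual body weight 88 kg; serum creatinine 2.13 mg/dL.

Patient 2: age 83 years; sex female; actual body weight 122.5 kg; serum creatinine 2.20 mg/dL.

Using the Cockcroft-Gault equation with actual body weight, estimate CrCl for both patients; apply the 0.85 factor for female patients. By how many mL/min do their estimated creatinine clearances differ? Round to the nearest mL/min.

7 mL/min

Patient 1: CrCl = (140 − 63) × 88 / (72 × 2.13) = 6776.0 / 153.36 ≈ 44.2 mL/min
Patient 2: CrCl = (140 − 83) × 122.5 / (72 × 2.2) × 0.85 = 6982.5 / 158.40 × 0.85 ≈ 37.5 mL/min
|44.2 − 37.5| = 6.7 mL/min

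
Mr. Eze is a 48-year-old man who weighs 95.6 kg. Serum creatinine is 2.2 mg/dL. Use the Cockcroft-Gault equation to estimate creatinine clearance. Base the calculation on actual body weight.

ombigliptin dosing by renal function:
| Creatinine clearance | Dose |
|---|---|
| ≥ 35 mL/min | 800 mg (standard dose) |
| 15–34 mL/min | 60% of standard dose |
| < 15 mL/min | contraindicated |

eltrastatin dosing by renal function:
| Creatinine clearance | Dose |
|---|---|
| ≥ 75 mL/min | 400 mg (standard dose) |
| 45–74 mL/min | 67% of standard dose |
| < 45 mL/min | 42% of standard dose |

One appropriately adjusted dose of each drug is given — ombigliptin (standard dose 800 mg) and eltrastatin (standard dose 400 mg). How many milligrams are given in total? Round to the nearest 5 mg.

CrCl = (140 − 48) × 95.6 / (72 × 2.2) = 8795.2 / 158.40 ≈ 55.5 mL/min
CrCl ≈ 56 mL/min.
ombigliptin: ≥ 35 mL/min → 100% of 800 mg = 800 mg.
eltrastatin: 45–74 mL/min → 67% of 400 mg = 268 mg.
Total = 800 + 268 = 1068 mg.

1070 mg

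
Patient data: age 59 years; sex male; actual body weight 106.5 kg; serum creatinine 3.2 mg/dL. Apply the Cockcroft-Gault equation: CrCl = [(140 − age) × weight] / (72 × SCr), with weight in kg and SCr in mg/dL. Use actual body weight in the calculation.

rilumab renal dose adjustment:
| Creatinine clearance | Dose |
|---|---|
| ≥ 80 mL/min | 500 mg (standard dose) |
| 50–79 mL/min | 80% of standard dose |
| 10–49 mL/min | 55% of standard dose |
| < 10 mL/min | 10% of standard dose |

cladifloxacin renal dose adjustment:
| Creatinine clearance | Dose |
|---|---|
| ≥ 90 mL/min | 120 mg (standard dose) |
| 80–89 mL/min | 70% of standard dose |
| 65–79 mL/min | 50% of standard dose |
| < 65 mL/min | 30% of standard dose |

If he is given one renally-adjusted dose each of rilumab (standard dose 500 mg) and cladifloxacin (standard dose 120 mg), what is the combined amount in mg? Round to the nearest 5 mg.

CrCl = (140 − 59) × 106.5 / (72 × 3.2) = 8626.5 / 230.40 ≈ 37.4 mL/min
CrCl ≈ 37 mL/min.
rilumab: 10–49 mL/min → 55% of 500 mg = 275 mg.
cladifloxacin: < 65 mL/min → 30% of 120 mg = 36 mg.
Total = 275 + 36 = 311 mg.

310 mg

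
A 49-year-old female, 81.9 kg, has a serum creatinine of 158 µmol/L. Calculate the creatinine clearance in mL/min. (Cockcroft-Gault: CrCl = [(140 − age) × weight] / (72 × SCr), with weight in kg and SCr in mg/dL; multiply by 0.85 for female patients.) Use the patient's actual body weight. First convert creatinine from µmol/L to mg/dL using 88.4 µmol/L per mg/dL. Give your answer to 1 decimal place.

49.2 mL/min

SCr = 158 / 88.4 = 1.787 mg/dL
CrCl = (140 − 49) × 81.9 / (72 × 1.787) × 0.85 = 7452.9 / 128.66 × 0.85 ≈ 49.2 mL/min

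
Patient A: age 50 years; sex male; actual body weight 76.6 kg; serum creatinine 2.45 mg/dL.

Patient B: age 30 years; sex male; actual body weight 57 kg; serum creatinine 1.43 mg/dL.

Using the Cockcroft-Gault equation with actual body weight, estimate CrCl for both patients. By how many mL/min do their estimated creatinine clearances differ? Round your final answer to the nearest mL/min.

22 mL/min

Patient A: CrCl = (140 − 50) × 76.6 / (72 × 2.45) = 6894.0 / 176.40 ≈ 39.1 mL/min
Patient B: CrCl = (140 − 30) × 57 / (72 × 1.43) = 6270.0 / 102.96 ≈ 60.9 mL/min
|39.1 − 60.9| = 21.8 mL/min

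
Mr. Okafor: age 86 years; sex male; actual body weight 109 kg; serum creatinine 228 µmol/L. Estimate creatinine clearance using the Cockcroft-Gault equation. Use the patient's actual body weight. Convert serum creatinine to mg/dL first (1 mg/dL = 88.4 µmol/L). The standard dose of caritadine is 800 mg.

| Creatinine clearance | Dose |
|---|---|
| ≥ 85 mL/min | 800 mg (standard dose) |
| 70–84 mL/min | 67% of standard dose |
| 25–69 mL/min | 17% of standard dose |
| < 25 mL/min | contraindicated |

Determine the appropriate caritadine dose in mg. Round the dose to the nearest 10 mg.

SCr = 228 / 88.4 = 2.579 mg/dL
CrCl = (140 − 86) × 109 / (72 × 2.579) = 5886.0 / 185.69 ≈ 31.7 mL/min
CrCl ≈ 32 mL/min → bracket 25–69 mL/min.
17% of 800 mg = 136 mg → 140 mg

140 mg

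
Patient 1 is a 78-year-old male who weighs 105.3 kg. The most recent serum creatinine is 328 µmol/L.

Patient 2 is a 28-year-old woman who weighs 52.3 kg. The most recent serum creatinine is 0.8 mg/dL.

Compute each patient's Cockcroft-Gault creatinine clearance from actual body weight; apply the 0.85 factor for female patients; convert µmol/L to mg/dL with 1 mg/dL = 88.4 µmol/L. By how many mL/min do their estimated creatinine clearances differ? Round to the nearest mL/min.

Patient 1: SCr = 328 / 88.4 = 3.71 mg/dL
Patient 1: CrCl = (140 − 78) × 105.3 / (72 × 3.71) = 6528.6 / 267.12 ≈ 24.4 mL/min
Patient 2: CrCl = (140 − 28) × 52.3 / (72 × 0.8) × 0.85 = 5857.6 / 57.60 × 0.85 ≈ 86.4 mL/min
|24.4 − 86.4| = 62.0 mL/min

62 mL/min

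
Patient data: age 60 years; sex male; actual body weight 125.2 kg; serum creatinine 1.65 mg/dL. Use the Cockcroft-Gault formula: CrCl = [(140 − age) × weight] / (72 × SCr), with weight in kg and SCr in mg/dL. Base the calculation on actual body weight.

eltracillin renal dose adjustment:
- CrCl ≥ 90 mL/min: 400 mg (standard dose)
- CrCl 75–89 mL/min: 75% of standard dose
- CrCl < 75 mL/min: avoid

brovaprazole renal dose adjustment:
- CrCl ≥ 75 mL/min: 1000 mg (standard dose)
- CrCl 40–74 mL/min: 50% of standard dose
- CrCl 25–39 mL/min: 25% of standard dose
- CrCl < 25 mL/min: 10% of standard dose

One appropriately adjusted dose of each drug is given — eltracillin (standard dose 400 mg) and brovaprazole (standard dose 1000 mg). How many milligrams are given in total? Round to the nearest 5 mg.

CrCl = (140 − 60) × 125.2 / (72 × 1.65) = 10016.0 / 118.80 ≈ 84.3 mL/min
CrCl ≈ 84 mL/min.
eltracillin: 75–89 mL/min → 75% of 400 mg = 300 mg.
brovaprazole: ≥ 75 mL/min → 100% of 1000 mg = 1000 mg.
Total = 300 + 1000 = 1300 mg.

1300 mg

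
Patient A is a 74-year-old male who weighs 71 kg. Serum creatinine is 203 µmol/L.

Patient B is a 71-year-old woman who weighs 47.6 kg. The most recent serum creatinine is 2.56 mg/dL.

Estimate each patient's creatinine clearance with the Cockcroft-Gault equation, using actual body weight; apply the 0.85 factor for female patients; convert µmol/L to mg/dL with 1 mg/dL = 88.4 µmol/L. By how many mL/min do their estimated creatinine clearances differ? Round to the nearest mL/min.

Patient A: SCr = 203 / 88.4 = 2.296 mg/dL
Patient A: CrCl = (140 − 74) × 71 / (72 × 2.296) = 4686.0 / 165.31 ≈ 28.3 mL/min
Patient B: CrCl = (140 − 71) × 47.6 / (72 × 2.56) × 0.85 = 3284.4 / 184.32 × 0.85 ≈ 15.1 mL/min
|28.3 − 15.1| = 13.2 mL/min

13 mL/min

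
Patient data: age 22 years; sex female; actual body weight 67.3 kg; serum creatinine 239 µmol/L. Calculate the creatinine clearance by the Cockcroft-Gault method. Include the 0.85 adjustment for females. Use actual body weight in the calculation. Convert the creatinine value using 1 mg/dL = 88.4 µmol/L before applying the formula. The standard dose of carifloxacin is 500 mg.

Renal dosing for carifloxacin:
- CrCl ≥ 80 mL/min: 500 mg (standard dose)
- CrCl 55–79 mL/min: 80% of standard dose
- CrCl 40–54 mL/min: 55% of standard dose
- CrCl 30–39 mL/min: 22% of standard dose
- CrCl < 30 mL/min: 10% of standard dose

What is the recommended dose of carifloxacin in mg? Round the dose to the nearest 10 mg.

110 mg

SCr = 239 / 88.4 = 2.704 mg/dL
CrCl = (140 − 22) × 67.3 / (72 × 2.704) × 0.85 = 7941.4 / 194.69 × 0.85 ≈ 34.7 mL/min
CrCl ≈ 35 mL/min → bracket 30–39 mL/min.
22% of 500 mg = 110 mg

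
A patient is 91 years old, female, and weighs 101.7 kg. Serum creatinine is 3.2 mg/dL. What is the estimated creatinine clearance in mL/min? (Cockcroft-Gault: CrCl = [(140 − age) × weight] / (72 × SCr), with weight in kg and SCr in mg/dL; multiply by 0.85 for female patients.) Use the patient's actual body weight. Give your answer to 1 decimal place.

18.4 mL/min

CrCl = (140 − 91) × 101.7 / (72 × 3.2) × 0.85 = 4983.3 / 230.40 × 0.85 ≈ 18.4 mL/min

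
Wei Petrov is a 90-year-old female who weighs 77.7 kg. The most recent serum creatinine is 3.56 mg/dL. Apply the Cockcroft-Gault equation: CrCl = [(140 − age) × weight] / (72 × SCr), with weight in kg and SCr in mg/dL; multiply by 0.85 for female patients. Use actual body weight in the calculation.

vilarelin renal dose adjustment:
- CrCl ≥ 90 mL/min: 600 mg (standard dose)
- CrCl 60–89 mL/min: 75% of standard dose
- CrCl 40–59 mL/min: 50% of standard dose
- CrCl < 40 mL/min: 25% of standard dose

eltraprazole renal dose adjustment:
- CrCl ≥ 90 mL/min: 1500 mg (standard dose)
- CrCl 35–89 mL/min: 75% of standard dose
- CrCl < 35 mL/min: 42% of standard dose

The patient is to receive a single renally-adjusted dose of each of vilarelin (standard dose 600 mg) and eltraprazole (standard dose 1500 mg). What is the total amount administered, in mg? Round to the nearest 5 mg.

CrCl = (140 − 90) × 77.7 / (72 × 3.56) × 0.85 = 3885.0 / 256.32 × 0.85 ≈ 12.9 mL/min
CrCl ≈ 13 mL/min.
vilarelin: < 40 mL/min → 25% of 600 mg = 150 mg.
eltraprazole: < 35 mL/min → 42% of 1500 mg = 630 mg.
Total = 150 + 630 = 780 mg.

780 mg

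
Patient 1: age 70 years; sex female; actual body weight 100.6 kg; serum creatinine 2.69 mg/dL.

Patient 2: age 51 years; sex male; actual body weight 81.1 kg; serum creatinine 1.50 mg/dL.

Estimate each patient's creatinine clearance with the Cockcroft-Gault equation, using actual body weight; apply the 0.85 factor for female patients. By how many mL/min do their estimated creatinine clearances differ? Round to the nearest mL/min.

Patient 1: CrCl = (140 − 70) × 100.6 / (72 × 2.69) × 0.85 = 7042.0 / 193.68 × 0.85 ≈ 30.9 mL/min
Patient 2: CrCl = (140 − 51) × 81.1 / (72 × 1.5) = 7217.9 / 108.00 ≈ 66.8 mL/min
|30.9 − 66.8| = 35.9 mL/min

36 mL/min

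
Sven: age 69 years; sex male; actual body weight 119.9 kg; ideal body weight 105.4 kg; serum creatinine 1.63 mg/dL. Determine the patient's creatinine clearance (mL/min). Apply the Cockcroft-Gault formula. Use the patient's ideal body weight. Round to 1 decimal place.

63.8 mL/min

CrCl = (140 − 69) × 105.4 / (72 × 1.63) = 7483.4 / 117.36 ≈ 63.8 mL/min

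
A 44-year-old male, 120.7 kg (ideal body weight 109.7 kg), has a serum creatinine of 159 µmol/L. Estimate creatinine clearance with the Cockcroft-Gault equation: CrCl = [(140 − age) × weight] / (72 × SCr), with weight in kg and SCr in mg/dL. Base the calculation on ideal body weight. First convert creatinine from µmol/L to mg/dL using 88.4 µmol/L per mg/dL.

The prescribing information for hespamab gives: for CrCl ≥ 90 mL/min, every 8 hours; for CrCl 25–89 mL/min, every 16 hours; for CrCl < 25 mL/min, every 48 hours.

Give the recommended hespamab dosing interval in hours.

SCr = 159 / 88.4 = 1.799 mg/dL
CrCl = (140 − 44) × 109.7 / (72 × 1.799) = 10531.2 / 129.53 ≈ 81.3 mL/min
CrCl ≈ 81 mL/min → bracket 25–89 mL/min → every 16 hours.

every 16 hours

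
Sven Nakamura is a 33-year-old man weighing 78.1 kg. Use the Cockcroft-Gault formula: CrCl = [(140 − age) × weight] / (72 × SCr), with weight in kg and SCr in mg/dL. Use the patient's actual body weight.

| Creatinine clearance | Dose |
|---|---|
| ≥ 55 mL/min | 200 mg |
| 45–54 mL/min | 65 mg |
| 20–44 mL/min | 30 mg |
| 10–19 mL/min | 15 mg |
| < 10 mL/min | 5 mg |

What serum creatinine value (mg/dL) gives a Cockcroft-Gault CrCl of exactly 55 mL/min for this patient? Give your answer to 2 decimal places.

2.11 mg/dL

Standard dose requires CrCl ≥ 55 mL/min.
Set (140 − 33) × 78.1 / (72 × SCr) = 55
SCr = (140 − 33) × 78.1 / (72 × 55) = 2.110 mg/dL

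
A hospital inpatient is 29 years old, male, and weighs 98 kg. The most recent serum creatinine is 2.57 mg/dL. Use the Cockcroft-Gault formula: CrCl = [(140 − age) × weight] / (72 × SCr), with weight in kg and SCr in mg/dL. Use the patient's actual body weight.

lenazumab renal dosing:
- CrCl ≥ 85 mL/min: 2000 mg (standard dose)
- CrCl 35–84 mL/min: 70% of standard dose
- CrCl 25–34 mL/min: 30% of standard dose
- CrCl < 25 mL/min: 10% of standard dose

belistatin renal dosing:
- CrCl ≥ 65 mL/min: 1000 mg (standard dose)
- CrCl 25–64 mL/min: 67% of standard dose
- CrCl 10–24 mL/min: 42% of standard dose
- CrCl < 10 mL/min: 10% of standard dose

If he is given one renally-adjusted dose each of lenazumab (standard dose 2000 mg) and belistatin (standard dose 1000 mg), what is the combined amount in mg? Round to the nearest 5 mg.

CrCl = (140 − 29) × 98 / (72 × 2.57) = 10878.0 / 185.04 ≈ 58.8 mL/min
CrCl ≈ 59 mL/min.
lenazumab: 35–84 mL/min → 70% of 2000 mg = 1400 mg.
belistatin: 25–64 mL/min → 67% of 1000 mg = 670 mg.
Total = 1400 + 670 = 2070 mg.

2070 mg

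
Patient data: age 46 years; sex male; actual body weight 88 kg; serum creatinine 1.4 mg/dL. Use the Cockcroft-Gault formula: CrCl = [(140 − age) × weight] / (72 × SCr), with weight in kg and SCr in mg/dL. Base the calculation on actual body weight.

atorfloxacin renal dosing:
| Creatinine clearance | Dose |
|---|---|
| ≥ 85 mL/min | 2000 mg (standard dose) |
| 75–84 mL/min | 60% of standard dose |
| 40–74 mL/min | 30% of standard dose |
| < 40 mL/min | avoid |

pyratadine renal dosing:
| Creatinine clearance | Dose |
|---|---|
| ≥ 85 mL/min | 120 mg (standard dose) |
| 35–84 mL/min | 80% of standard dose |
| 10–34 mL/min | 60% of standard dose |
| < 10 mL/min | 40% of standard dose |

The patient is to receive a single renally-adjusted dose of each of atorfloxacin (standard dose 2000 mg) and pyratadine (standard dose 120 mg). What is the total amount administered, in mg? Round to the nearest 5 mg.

CrCl = (140 − 46) × 88 / (72 × 1.4) = 8272.0 / 100.80 ≈ 82.1 mL/min
CrCl ≈ 82 mL/min.
atorfloxacin: 75–84 mL/min → 60% of 2000 mg = 1200 mg.
pyratadine: 35–84 mL/min → 80% of 120 mg = 96 mg.
Total = 1200 + 96 = 1296 mg.

1295 mg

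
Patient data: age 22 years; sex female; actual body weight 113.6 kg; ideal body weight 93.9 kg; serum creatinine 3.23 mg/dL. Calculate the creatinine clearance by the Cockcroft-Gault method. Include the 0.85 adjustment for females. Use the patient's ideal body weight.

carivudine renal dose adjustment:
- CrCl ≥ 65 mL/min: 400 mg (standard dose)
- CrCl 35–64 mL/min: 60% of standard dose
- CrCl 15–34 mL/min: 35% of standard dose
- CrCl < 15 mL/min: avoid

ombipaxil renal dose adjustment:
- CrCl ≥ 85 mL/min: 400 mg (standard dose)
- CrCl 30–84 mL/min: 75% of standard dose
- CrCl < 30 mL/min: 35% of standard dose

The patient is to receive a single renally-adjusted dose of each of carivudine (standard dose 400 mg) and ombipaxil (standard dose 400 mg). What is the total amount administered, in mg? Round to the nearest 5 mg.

CrCl = (140 − 22) × 93.9 / (72 × 3.23) × 0.85 = 11080.2 / 232.56 × 0.85 ≈ 40.5 mL/min
CrCl ≈ 40 mL/min.
carivudine: 35–64 mL/min → 60% of 400 mg = 240 mg.
ombipaxil: 30–84 mL/min → 75% of 400 mg = 300 mg.
Total = 240 + 300 = 540 mg.

540 mg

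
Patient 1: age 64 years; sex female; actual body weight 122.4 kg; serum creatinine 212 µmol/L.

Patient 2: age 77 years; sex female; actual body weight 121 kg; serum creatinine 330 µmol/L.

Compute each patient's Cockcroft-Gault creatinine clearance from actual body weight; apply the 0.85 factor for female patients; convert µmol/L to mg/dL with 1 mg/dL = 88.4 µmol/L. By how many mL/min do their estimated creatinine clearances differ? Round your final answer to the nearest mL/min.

Patient 1: SCr = 212 / 88.4 = 2.398 mg/dL
Patient 1: CrCl = (140 − 64) × 122.4 / (72 × 2.398) × 0.85 = 9302.4 / 172.66 × 0.85 ≈ 45.8 mL/min
Patient 2: SCr = 330 / 88.4 = 3.733 mg/dL
Patient 2: CrCl = (140 − 77) × 121 / (72 × 3.733) × 0.85 = 7623.0 / 268.78 × 0.85 ≈ 24.1 mL/min
|45.8 − 24.1| = 21.7 mL/min

22 mL/min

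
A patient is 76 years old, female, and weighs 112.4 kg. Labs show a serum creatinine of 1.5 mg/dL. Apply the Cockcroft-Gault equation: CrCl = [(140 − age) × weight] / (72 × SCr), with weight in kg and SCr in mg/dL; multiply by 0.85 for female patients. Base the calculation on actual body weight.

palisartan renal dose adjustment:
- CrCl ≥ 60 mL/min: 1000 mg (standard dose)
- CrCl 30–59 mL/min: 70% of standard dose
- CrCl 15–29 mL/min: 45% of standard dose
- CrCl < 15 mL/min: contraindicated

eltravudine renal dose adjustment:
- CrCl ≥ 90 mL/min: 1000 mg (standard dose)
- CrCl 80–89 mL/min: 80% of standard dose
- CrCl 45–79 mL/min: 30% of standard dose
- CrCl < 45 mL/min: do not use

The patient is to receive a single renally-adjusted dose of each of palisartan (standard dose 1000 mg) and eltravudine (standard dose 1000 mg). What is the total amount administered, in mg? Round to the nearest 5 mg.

CrCl = (140 − 76) × 112.4 / (72 × 1.5) × 0.85 = 7193.6 / 108.00 × 0.85 ≈ 56.6 mL/min
CrCl ≈ 57 mL/min.
palisartan: 30–59 mL/min → 70% of 1000 mg = 700 mg.
eltravudine: 45–79 mL/min → 30% of 1000 mg = 300 mg.
Total = 700 + 300 = 1000 mg.

1000 mg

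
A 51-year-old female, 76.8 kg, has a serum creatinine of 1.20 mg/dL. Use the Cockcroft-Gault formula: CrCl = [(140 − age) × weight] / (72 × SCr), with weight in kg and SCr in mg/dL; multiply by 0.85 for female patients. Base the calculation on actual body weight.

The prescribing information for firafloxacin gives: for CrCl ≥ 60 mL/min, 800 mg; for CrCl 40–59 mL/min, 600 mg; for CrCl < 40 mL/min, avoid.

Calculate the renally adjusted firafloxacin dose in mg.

800 mg

CrCl = (140 − 51) × 76.8 / (72 × 1.2) × 0.85 = 6835.2 / 86.40 × 0.85 ≈ 67.2 mL/min
CrCl ≈ 67 mL/min → bracket ≥ 60 mL/min.
Dose for this bracket: 800 mg.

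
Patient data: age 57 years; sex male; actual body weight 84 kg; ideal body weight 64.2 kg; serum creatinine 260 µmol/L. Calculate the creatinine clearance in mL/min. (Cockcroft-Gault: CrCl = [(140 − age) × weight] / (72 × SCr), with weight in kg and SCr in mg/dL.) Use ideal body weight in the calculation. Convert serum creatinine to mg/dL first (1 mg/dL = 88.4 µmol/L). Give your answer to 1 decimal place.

SCr = 260 / 88.4 = 2.941 mg/dL
CrCl = (140 − 57) × 64.2 / (72 × 2.941) = 5328.6 / 211.75 ≈ 25.2 mL/min

25.2 mL/min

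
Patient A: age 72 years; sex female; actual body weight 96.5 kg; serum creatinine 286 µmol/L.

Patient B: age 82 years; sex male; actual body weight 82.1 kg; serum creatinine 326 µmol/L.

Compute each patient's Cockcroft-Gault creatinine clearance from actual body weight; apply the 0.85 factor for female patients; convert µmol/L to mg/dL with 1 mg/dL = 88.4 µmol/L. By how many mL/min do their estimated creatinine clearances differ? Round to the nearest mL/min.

6 mL/min

Patient A: SCr = 286 / 88.4 = 3.235 mg/dL
Patient A: CrCl = (140 − 72) × 96.5 / (72 × 3.235) × 0.85 = 6562.0 / 232.92 × 0.85 ≈ 23.9 mL/min
Patient B: SCr = 326 / 88.4 = 3.688 mg/dL
Patient B: CrCl = (140 − 82) × 82.1 / (72 × 3.688) = 4761.8 / 265.54 ≈ 17.9 mL/min
|23.9 − 17.9| = 6.0 mL/min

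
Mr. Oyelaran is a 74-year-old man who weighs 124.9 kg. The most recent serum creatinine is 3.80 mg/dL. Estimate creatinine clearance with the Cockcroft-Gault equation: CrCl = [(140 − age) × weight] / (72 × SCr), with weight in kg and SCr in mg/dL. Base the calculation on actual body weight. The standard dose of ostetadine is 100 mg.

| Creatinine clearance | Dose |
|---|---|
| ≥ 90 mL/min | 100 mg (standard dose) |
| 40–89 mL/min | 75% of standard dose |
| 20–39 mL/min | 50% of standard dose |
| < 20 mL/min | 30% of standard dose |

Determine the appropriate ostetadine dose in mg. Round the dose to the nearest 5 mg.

CrCl = (140 − 74) × 124.9 / (72 × 3.8) = 8243.4 / 273.60 ≈ 30.1 mL/min
CrCl ≈ 30 mL/min → bracket 20–39 mL/min.
50% of 100 mg = 50 mg

50 mg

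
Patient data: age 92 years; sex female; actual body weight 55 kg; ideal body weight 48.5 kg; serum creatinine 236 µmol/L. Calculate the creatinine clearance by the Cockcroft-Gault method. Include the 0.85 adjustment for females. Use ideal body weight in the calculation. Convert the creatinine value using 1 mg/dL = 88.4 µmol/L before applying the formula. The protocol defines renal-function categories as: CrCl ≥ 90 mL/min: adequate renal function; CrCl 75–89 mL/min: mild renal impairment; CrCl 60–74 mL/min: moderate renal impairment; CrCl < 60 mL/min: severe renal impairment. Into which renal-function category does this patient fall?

severe renal impairment

SCr = 236 / 88.4 = 2.67 mg/dL
CrCl = (140 − 92) × 48.5 / (72 × 2.67) × 0.85 = 2328.0 / 192.24 × 0.85 ≈ 10.3 mL/min
10 mL/min falls in the 'severe renal impairment' range.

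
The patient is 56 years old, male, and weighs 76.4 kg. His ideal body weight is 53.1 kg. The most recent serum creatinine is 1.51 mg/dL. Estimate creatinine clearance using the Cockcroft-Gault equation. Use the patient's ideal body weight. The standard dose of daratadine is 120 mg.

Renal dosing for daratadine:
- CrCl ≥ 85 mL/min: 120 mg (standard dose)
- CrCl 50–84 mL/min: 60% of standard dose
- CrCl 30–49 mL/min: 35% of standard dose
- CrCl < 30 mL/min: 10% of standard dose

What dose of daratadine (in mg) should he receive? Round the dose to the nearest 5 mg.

40 mg

CrCl = (140 − 56) × 53.1 / (72 × 1.51) = 4460.4 / 108.72 ≈ 41.0 mL/min
CrCl ≈ 41 mL/min → bracket 30–49 mL/min.
35% of 120 mg = 42 mg → 40 mg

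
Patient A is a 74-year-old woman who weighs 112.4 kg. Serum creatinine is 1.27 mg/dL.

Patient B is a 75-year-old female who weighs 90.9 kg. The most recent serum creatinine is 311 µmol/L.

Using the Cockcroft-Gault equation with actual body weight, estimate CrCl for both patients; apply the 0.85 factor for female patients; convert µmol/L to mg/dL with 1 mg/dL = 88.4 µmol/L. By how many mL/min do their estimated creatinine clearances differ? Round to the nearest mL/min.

Patient A: CrCl = (140 − 74) × 112.4 / (72 × 1.27) × 0.85 = 7418.4 / 91.44 × 0.85 ≈ 69.0 mL/min
Patient B: SCr = 311 / 88.4 = 3.518 mg/dL
Patient B: CrCl = (140 − 75) × 90.9 / (72 × 3.518) × 0.85 = 5908.5 / 253.30 × 0.85 ≈ 19.8 mL/min
|69.0 − 19.8| = 49.2 mL/min

49 mL/min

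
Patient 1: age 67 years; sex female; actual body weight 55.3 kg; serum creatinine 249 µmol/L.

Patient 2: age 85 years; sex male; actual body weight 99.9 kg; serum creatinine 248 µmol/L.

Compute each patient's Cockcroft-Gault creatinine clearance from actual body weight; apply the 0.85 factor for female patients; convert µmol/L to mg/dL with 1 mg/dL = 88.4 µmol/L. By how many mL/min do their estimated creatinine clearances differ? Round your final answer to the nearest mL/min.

10 mL/min

Patient 1: SCr = 249 / 88.4 = 2.817 mg/dL
Patient 1: CrCl = (140 − 67) × 55.3 / (72 × 2.817) × 0.85 = 4036.9 / 202.82 × 0.85 ≈ 16.9 mL/min
Patient 2: SCr = 248 / 88.4 = 2.805 mg/dL
Patient 2: CrCl = (140 − 85) × 99.9 / (72 × 2.805) = 5494.5 / 201.96 ≈ 27.2 mL/min
|16.9 − 27.2| = 10.3 mL/min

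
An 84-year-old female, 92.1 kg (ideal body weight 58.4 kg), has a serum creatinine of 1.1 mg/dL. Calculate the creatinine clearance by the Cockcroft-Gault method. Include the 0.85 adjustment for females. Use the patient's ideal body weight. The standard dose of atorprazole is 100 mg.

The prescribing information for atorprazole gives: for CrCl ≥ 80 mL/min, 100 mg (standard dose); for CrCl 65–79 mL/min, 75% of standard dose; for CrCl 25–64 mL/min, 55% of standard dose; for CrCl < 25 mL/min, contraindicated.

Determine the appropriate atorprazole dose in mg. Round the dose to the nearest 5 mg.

55 mg

CrCl = (140 − 84) × 58.4 / (72 × 1.1) × 0.85 = 3270.4 / 79.20 × 0.85 ≈ 35.1 mL/min
CrCl ≈ 35 mL/min → bracket 25–64 mL/min.
55% of 100 mg = 55 mg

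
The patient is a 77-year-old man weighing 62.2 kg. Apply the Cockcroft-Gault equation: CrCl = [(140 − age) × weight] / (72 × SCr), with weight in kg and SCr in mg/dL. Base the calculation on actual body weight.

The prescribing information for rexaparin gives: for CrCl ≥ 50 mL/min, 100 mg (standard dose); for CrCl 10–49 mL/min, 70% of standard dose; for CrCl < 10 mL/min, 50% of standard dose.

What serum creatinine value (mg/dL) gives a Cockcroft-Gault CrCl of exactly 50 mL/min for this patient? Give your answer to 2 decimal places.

Standard dose requires CrCl ≥ 50 mL/min.
Set (140 − 77) × 62.2 / (72 × SCr) = 50
SCr = (140 − 77) × 62.2 / (72 × 50) = 1.089 mg/dL

1.09 mg/dL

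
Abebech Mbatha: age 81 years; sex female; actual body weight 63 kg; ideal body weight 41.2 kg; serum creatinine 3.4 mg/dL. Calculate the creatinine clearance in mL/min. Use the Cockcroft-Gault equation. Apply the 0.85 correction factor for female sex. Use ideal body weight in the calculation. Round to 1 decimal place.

8.4 mL/min

CrCl = (140 − 81) × 41.2 / (72 × 3.4) × 0.85 = 2430.8 / 244.80 × 0.85 ≈ 8.4 mL/min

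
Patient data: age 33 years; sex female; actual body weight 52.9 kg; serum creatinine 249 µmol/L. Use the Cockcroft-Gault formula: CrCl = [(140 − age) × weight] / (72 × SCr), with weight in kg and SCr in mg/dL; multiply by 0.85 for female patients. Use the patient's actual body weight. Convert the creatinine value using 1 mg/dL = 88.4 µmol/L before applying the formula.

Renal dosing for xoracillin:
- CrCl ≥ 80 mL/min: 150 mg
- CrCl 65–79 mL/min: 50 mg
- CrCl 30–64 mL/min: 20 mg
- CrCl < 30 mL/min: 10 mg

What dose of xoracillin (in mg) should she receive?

10 mg

SCr = 249 / 88.4 = 2.817 mg/dL
CrCl = (140 − 33) × 52.9 / (72 × 2.817) × 0.85 = 5660.3 / 202.82 × 0.85 ≈ 23.7 mL/min
CrCl ≈ 24 mL/min → bracket < 30 mL/min.
Dose for this bracket: 10 mg.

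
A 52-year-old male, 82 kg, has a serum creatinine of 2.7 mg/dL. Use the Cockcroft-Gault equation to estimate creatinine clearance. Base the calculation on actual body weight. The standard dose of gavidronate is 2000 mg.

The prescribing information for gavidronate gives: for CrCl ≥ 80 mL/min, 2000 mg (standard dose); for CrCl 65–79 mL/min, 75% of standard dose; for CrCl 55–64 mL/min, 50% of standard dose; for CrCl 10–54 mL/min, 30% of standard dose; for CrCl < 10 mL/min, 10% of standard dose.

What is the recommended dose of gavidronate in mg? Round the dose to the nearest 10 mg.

600 mg

CrCl = (140 − 52) × 82 / (72 × 2.7) = 7216.0 / 194.40 ≈ 37.1 mL/min
CrCl ≈ 37 mL/min → bracket 10–54 mL/min.
30% of 2000 mg = 600 mg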